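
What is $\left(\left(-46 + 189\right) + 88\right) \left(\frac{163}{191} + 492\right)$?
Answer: $\frac{21745185}{191} \approx 1.1385 \cdot 10^{5}$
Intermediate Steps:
$\left(\left(-46 + 189\right) + 88\right) \left(\frac{163}{191} + 492\right) = \left(143 + 88\right) \left(163 \cdot \frac{1}{191} + 492\right) = 231 \left(\frac{163}{191} + 492\right) = 231 \cdot \frac{94135}{191} = \frac{21745185}{191}$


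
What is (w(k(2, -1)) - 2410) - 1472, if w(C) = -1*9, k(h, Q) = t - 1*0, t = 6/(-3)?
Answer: -3891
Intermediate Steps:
t = -2 (t = 6*(-⅓) = -2)
k(h, Q) = -2 (k(h, Q) = -2 - 1*0 = -2 + 0 = -2)
w(C) = -9
(w(k(2, -1)) - 2410) - 1472 = (-9 - 2410) - 1472 = -2419 - 1472 = -3891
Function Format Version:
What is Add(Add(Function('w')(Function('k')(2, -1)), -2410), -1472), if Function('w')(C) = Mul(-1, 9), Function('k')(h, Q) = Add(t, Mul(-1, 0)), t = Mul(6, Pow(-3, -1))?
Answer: -3891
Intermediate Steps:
t = -2 (t = Mul(6, Rational(-1, 3)) = -2)
Function('k')(h, Q) = -2 (Function('k')(h, Q) = Add(-2, Mul(-1, 0)) = Add(-2, 0) = -2)
Function('w')(C) = -9
Add(Add(Function('w')(Function('k')(2, -1)), -2410), -1472) = Add(Add(-9, -2410), -1472) = Add(-2419, -1472) = -3891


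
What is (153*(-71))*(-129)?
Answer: 1401327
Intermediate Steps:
(153*(-71))*(-129) = -10863*(-129) = 1401327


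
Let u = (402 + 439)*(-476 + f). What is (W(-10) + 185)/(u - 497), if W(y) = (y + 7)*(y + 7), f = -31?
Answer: -97/213442 ≈ -0.00045446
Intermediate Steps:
u = -426387 (u = (402 + 439)*(-476 - 31) = 841*(-507) = -426387)
W(y) = (7 + y)² (W(y) = (7 + y)*(7 + y) = (7 + y)²)
(W(-10) + 185)/(u - 497) = ((7 - 10)² + 185)/(-426387 - 497) = ((-3)² + 185)/(-426884) = (9 + 185)*(-1/426884) = 194*(-1/426884) = -97/213442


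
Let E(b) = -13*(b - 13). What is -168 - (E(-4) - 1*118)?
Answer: -271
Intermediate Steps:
E(b) = 169 - 13*b (E(b) = -13*(-13 + b) = 169 - 13*b)
-168 - (E(-4) - 1*118) = -168 - ((169 - 13*(-4)) - 1*118) = -168 - ((169 + 52) - 118) = -168 - (221 - 118) = -168 - 1*103 = -168 - 103 = -271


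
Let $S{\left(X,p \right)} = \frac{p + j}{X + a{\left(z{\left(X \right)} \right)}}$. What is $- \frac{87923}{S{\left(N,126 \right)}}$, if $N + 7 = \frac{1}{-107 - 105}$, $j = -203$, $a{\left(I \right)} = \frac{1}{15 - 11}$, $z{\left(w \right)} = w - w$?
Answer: $- \frac{2861494}{371} \approx -7712.9$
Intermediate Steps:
$z{\left(w \right)} = 0$
$a{\left(I \right)} = \frac{1}{4}$
$N = - \frac{1485}{212}$ ($N = -7 + \frac{1}{-107 - 105} = -7 + \frac{1}{-212} = -7 - \frac{1}{212} = - \frac{1485}{212} \approx -7.0047$)
$S{\left(X,p \right)} = \frac{-203 + p}{\frac{1}{4} + X}$ ($S{\left(X,p \right)} = \frac{p - 203}{X + \frac{1}{4}} = \frac{-203 + p}{\frac{1}{4} + X}$)
$- \frac{87923}{S{\left(N,126 \right)}} = - \frac{87923}{4 \frac{1}{1 + 4 \left(- \frac{1485}{212}\right)} \left(-203 + 126\right)} = - \frac{87923}{4 \frac{1}{1 - \frac{1485}{53}} \left(-77\right)} = - \frac{87923}{4 \frac{1}{- \frac{1432}{53}} \left(-77\right)} = - \frac{87923}{4 \left(- \frac{53}{1432}\right) \left(-77\right)} = - \frac{87923}{\frac{4081}{358}} = \left(-87923\right) \frac{358}{4081} = - \frac{2861494}{371}$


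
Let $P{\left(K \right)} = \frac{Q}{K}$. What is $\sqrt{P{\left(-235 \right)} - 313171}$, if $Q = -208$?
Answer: $\frac{i \sqrt{17294819595}}{235} \approx 559.62 i$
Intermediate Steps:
$P{\left(K \right)} = - \frac{208}{K}$
$\sqrt{P{\left(-235 \right)} - 313171} = \sqrt{- \frac{208}{-235} - 313171} = \sqrt{\left(-208\right) \left(- \frac{1}{235}\right) - 313171} = \sqrt{\frac{208}{235} - 313171} = \sqrt{- \frac{73594977}{235}} = \frac{i \sqrt{17294819595}}{235}$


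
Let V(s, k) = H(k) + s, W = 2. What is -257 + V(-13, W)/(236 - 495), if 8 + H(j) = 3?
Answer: -66545/259 ≈ -256.93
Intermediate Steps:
H(j) = -5 (H(j) = -8 + 3 = -5)
V(s, k) = -5 + s
-257 + V(-13, W)/(236 - 495) = -257 + (-5 - 13)/(236 - 495) = -257 - 18/(-259) = -257 - 18*(-1/259) = -257 + 18/259 = -66545/259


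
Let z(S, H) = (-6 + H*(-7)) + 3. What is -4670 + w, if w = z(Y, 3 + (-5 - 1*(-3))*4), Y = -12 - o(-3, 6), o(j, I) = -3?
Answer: -4638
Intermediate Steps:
Y = -9 (Y = -12 - 1*(-3) = -12 + 3 = -9)
z(S, H) = -3 - 7*H (z(S, H) = (-6 - 7*H) + 3 = -3 - 7*H)
w = 32 (w = -3 - 7*(3 + (-5 - 1*(-3))*4) = -3 - 7*(3 + (-5 + 3)*4) = -3 - 7*(3 - 2*4) = -3 - 7*(3 - 8) = -3 - 7*(-5) = -3 + 35 = 32)
-4670 + w = -4670 + 32 = -4638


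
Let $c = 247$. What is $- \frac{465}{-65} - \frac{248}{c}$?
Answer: $\frac{1519}{247} \approx 6.1498$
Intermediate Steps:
$- \frac{465}{-65} - \frac{248}{c} = - \frac{465}{-65} - \frac{248}{247} = \left(-465\right) \left(- \frac{1}{65}\right) - \frac{248}{247} = \frac{93}{13} - \frac{248}{247} = \frac{1519}{247}$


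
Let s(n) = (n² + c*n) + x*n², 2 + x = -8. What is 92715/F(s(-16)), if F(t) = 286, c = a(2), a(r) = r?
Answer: 92715/286 ≈ 324.18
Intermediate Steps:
x = -10 (x = -2 - 8 = -10)
c = 2
s(n) = -9*n² + 2*n (s(n) = (n² + 2*n) - 10*n² = -9*n² + 2*n)
92715/F(s(-16)) = 92715/286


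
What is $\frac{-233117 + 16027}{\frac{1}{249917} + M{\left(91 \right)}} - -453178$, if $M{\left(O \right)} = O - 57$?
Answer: $\frac{3796480103332}{8497179} \approx 4.4679 \cdot 10^{5}$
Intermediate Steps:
$M{\left(O \right)} = -57 + O$ ($M{\left(O \right)} = O - 57 = -57 + O$)
$\frac{-233117 + 16027}{\frac{1}{249917} + M{\left(91 \right)}} - -453178 = \frac{-233117 + 16027}{\frac{1}{249917} + \left(-57 + 91\right)} - -453178 = - \frac{217090}{\frac{1}{249917} + 34} + 453178 = - \frac{217090}{\frac{8497179}{249917}} + 453178 = \left(-217090\right) \frac{249917}{8497179} + 453178 = - \frac{54254481530}{8497179} + 453178 = \frac{3796480103332}{8497179}$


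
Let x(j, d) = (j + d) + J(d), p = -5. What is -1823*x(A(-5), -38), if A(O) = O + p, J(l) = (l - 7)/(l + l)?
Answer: 6568269/76 ≈ 86425.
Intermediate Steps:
J(l) = (-7 + l)/(2*l) (J(l) = (-7 + l)/((2*l)) = (-7 + l)*(1/(2*l)) = (-7 + l)/(2*l))
A(O) = -5 + O (A(O) = O - 5 = -5 + O)
x(j, d) = d + j + (-7 + d)/(2*d) (x(j, d) = (j + d) + (-7 + d)/(2*d) = (d + j) + (-7 + d)/(2*d) = d + j + (-7 + d)/(2*d))
-1823*x(A(-5), -38) = -1823*(½ - 38 + (-5 - 5) - 7/2/(-38)) = -1823*(½ - 38 - 10 - 7/2*(-1/38)) = -1823*(½ - 38 - 10 + 7/76) = -1823*(-3603/76) = 6568269/76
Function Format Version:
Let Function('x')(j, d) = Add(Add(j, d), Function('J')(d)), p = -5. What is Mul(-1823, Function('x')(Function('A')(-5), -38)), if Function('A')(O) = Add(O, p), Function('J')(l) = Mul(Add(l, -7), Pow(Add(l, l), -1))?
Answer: Rational(6568269, 76) ≈ 86425.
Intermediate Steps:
Function('J')(l) = Mul(Rational(1, 2), Pow(l, -1), Add(-7, l)) (Function('J')(l) = Mul(Add(-7, l), Pow(Mul(2, l), -1)) = Mul(Add(-7, l), Mul(Rational(1, 2), Pow(l, -1))) = Mul(Rational(1, 2), Pow(l, -1), Add(-7, l)))
Function('A')(O) = Add(-5, O) (Function('A')(O) = Add(O, -5) = Add(-5, O))
Function('x')(j, d) = Add(d, j, Mul(Rational(1, 2), Pow(d, -1), Add(-7, d))) (Function('x')(j, d) = Add(Add(j, d), Mul(Rational(1, 2), Pow(d, -1), Add(-7, d))) = Add(Add(d, j), Mul(Rational(1, 2), Pow(d, -1), Add(-7, d))) = Add(d, j, Mul(Rational(1, 2), Pow(d, -1), Add(-7, d))))
Mul(-1823, Function('x')(Function('A')(-5), -38)) = Mul(-1823, Add(Rational(1, 2), -38, Add(-5, -5), Mul(Rational(-7, 2), Pow(-38, -1)))) = Mul(-1823, Add(Rational(1, 2), -38, -10, Mul(Rational(-7, 2), Rational(-1, 38)))) = Mul(-1823, Add(Rational(1, 2), -38, -10, Rational(7, 76))) = Mul(-1823, Rational(-3603, 76)) = Rational(6568269, 76)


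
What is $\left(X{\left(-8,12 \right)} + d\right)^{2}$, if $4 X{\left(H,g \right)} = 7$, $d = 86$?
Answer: $\frac{123201}{16} \approx 7700.1$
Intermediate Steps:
$X{\left(H,g \right)} = \frac{7}{4}$ ($X{\left(H,g \right)} = \frac{1}{4} \cdot 7 = \frac{7}{4}$)
$\left(X{\left(-8,12 \right)} + d\right)^{2} = \left(\frac{7}{4} + 86\right)^{2} = \left(\frac{351}{4}\right)^{2} = \frac{123201}{16}$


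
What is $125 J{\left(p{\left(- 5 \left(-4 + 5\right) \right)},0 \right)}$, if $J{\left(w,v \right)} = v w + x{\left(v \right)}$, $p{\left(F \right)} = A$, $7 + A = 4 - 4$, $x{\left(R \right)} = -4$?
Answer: $-500$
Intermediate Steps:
$A = -7$ ($A = -7 + \left(4 - 4\right) = -7 + 0 = -7$)
$p{\left(F \right)} = -7$
$J{\left(w,v \right)} = -4 + v w$ ($J{\left(w,v \right)} = v w - 4 = -4 + v w$)
$125 J{\left(p{\left(- 5 \left(-4 + 5\right) \right)},0 \right)} = 125 \left(-4 + 0 \left(-7\right)\right) = 125 \left(-4 + 0\right) = 125 \left(-4\right) = -500$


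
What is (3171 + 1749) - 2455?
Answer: 2465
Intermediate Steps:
(3171 + 1749) - 2455 = 4920 - 2455 = 2465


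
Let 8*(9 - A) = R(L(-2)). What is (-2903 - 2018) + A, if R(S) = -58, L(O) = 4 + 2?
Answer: -19619/4 ≈ -4904.8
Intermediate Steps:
L(O) = 6
A = 65/4 (A = 9 - 1/8*(-58) = 9 + 29/4 = 65/4 ≈ 16.250)
(-2903 - 2018) + A = (-2903 - 2018) + 65/4 = -4921 + 65/4 = -19619/4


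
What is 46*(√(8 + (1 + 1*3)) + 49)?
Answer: 2254 + 92*√3 ≈ 2413.3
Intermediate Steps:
46*(√(8 + (1 + 1*3)) + 49) = 46*(√(8 + (1 + 3)) + 49) = 46*(√(8 + 4) + 49) = 46*(√12 + 49) = 46*(2*√3 + 49) = 46*(49 + 2*√3) = 2254 + 92*√3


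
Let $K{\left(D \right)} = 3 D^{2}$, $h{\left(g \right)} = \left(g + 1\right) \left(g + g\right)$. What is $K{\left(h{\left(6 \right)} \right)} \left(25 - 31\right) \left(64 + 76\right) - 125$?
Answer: $-17781245$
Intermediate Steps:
$h{\left(g \right)} = 2 g \left(1 + g\right)$ ($h{\left(g \right)} = \left(1 + g\right) 2 g = 2 g \left(1 + g\right)$)
$K{\left(h{\left(6 \right)} \right)} \left(25 - 31\right) \left(64 + 76\right) - 125 = 3 \left(2 \cdot 6 \left(1 + 6\right)\right)^{2} \left(25 - 31\right) \left(64 + 76\right) - 125 = 3 \left(2 \cdot 6 \cdot 7\right)^{2} \left(\left(-6\right) 140\right) - 125 = 3 \cdot 84^{2} \left(-840\right) - 125 = 3 \cdot 7056 \left(-840\right) - 125 = 21168 \left(-840\right) - 125 = -17781120 - 125 = -17781245$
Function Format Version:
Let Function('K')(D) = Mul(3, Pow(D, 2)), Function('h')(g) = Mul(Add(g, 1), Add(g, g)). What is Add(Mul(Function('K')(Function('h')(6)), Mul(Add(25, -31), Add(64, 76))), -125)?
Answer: -17781245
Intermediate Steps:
Function('h')(g) = Mul(2, g, Add(1, g)) (Function('h')(g) = Mul(Add(1, g), Mul(2, g)) = Mul(2, g, Add(1, g)))
Add(Mul(Function('K')(Function('h')(6)), Mul(Add(25, -31), Add(64, 76))), -125) = Add(Mul(Mul(3, Pow(Mul(2, 6, Add(1, 6)), 2)), Mul(Add(25, -31), Add(64, 76))), -125) = Add(Mul(Mul(3, Pow(Mul(2, 6, 7), 2)), Mul(-6, 140)), -125) = Add(Mul(Mul(3, Pow(84, 2)), -840), -125) = Add(Mul(Mul(3, 7056), -840), -125) = Add(Mul(21168, -840), -125) = Add(-17781120, -125) = -17781245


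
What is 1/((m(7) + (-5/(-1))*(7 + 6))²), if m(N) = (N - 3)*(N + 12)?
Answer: 1/19881 ≈ 5.0299e-5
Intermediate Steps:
m(N) = (-3 + N)*(12 + N)
1/((m(7) + (-5/(-1))*(7 + 6))²) = 1/(((-36 + 7² + 9*7) + (-5/(-1))*(7 + 6))²) = 1/(((-36 + 49 + 63) - 5*(-1)*13)²) = 1/((76 + 5*13)²) = 1/((76 + 65)²) = 1/(141²) = 1/19881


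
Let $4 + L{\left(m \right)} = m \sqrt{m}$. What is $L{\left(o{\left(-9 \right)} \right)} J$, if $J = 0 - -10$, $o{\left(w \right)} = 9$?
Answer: $230$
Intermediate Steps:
$L{\left(m \right)} = -4 + m^{\frac{3}{2}}$ ($L{\left(m \right)} = -4 + m \sqrt{m} = -4 + m^{\frac{3}{2}}$)
$J = 10$ ($J = 0 + 10 = 10$)
$L{\left(o{\left(-9 \right)} \right)} J = \left(-4 + 9^{\frac{3}{2}}\right) 10 = \left(-4 + 27\right) 10 = 23 \cdot 10 = 230$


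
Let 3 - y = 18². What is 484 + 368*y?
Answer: -117644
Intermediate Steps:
y = -321 (y = 3 - 1*18² = 3 - 1*324 = 3 - 324 = -321)
484 + 368*y = 484 + 368*(-321) = 484 - 118128 = -117644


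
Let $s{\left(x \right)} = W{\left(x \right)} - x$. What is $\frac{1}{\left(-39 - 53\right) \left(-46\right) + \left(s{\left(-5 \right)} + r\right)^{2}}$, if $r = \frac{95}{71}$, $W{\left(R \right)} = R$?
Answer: $\frac{5041}{21342537} \approx 0.0002362$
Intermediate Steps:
$s{\left(x \right)} = 0$ ($s{\left(x \right)} = x - x = 0$)
$r = \frac{95}{71}$ ($r = 95 \cdot \frac{1}{71} = \frac{95}{71} \approx 1.338$)
$\frac{1}{\left(-39 - 53\right) \left(-46\right) + \left(s{\left(-5 \right)} + r\right)^{2}} = \frac{1}{\left(-39 - 53\right) \left(-46\right) + \left(0 + \frac{95}{71}\right)^{2}} = \frac{1}{\left(-92\right) \left(-46\right) + \left(\frac{95}{71}\right)^{2}} = \frac{1}{4232 + \frac{9025}{5041}} = \frac{1}{\frac{21342537}{5041}} = \frac{5041}{21342537}$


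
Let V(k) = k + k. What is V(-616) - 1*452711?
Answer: -453943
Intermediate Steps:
V(k) = 2*k
V(-616) - 1*452711 = 2*(-616) - 1*452711 = -1232 - 452711 = -453943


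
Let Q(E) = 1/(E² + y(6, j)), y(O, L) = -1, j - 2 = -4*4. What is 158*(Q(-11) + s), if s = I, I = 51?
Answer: 483559/60 ≈ 8059.3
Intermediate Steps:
j = -14 (j = 2 - 4*4 = 2 - 16 = -14)
s = 51
Q(E) = 1/(-1 + E²) (Q(E) = 1/(E² - 1) = 1/(-1 + E²))
158*(Q(-11) + s) = 158*(1/(-1 + (-11)²) + 51) = 158*(1/(-1 + 121) + 51) = 158*(1/120 + 51) = 158*(6121/120) = 483559/60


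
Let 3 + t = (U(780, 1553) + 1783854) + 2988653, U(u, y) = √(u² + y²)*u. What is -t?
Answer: -4772504 - 780*√3020209 ≈ -6.1280e+6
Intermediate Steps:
U(u, y) = u*√(u² + y²)
t = 4772504 + 780*√3020209 (t = -3 + ((780*√(780² + 1553²) + 1783854) + 2988653) = -3 + ((780*√(608400 + 2411809) + 1783854) + 2988653) = -3 + ((780*√3020209 + 1783854) + 2988653) = -3 + ((1783854 + 780*√3020209) + 2988653) = -3 + (4772507 + 780*√3020209) = 4772504 + 780*√3020209 ≈ 6.1280e+6)
-t = -(4772504 + 780*√3020209) = -4772504 - 780*√3020209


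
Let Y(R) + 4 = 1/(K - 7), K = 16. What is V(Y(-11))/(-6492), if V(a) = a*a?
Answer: -1225/525852 ≈ -0.0023296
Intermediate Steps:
Y(R) = -35/9 (Y(R) = -4 + 1/(16 - 7) = -4 + 1/9 = -35/9)
V(a) = a**2
V(Y(-11))/(-6492) = (-35/9)**2/(-6492) = (1225/81)*(-1/6492) = -1225/525852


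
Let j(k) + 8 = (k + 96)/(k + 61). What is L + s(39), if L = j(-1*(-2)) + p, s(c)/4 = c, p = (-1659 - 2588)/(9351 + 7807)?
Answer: 23056445/154422 ≈ 149.31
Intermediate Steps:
p = -4247/17158 ≈ -0.24752
s(c) = 4*c
j(k) = -8 + (96 + k)/(61 + k) (j(k) = -8 + (k + 96)/(k + 61) = -8 + (96 + k)/(61 + k))
L = -1033387/154422 (L = 7*(-56 - (-1)*(-2))/(61 - 1*(-2)) - 4247/17158 = 7*(-56 - 1*2)/(61 + 2) - 4247/17158 = 7*(-56 - 2)/63 - 4247/17158 = 7*(1/63)*(-58) - 4247/17158 = -58/9 - 4247/17158 = -1033387/154422 ≈ -6.6920)
L + s(39) = -1033387/154422 + 4*39 = -1033387/154422 + 156 = 23056445/154422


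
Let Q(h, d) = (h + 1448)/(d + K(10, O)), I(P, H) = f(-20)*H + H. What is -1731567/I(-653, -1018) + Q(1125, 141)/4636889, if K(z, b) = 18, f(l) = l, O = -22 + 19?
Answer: -1276624302268051/14260186419042 ≈ -89.524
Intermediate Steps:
O = -3
I(P, H) = -19*H (I(P, H) = -20*H + H = -19*H)
Q(h, d) = (1448 + h)/(18 + d) (Q(h, d) = (h + 1448)/(d + 18) = (1448 + h)/(18 + d))
-1731567/I(-653, -1018) + Q(1125, 141)/4636889 = -1731567/((-19*(-1018))) + ((1448 + 1125)/(18 + 141))/4636889 = -1731567/19342 + (2573/159)*(1/4636889) = -1731567/19342 + 2573/737265351 = -1276624302268051/14260186419042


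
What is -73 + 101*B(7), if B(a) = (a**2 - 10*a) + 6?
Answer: -1588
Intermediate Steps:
B(a) = 6 + a**2 - 10*a
-73 + 101*B(7) = -73 + 101*(6 + 7**2 - 10*7) = -73 + 101*(6 + 49 - 70) = -73 + 101*(-15) = -73 - 1515 = -1588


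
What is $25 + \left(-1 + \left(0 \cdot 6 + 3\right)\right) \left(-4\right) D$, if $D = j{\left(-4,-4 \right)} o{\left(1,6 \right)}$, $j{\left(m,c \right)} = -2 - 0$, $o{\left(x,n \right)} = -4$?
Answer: $-39$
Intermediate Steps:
$j{\left(m,c \right)} = -2$ ($j{\left(m,c \right)} = -2 + 0 = -2$)
$D = 8$ ($D = \left(-2\right) \left(-4\right) = 8$)
$25 + \left(-1 + \left(0 \cdot 6 + 3\right)\right) \left(-4\right) D = 25 + \left(-1 + \left(0 \cdot 6 + 3\right)\right) \left(-4\right) 8 = 25 + \left(-1 + \left(0 + 3\right)\right) \left(-4\right) 8 = 25 + \left(-1 + 3\right) \left(-4\right) 8 = 25 + 2 \left(-4\right) 8 = 25 - 64 = -39$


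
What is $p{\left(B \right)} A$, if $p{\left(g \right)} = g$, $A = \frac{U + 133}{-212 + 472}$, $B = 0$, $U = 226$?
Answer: $0$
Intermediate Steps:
$A = \frac{359}{260}$ ($A = \frac{226 + 133}{-212 + 472} = \frac{359}{260} \approx 1.3808$)
$p{\left(B \right)} A = 0 \cdot \frac{359}{260} = 0$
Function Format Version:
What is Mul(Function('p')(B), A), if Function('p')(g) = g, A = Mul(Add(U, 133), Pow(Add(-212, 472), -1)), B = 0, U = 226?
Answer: 0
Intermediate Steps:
A = Rational(359, 260) (A = Mul(Add(226, 133), Pow(Add(-212, 472), -1)) = Mul(359, Pow(260, -1)) = Mul(359, Rational(1, 260)) = Rational(359, 260) ≈ 1.3808)
Mul(Function('p')(B), A) = Mul(0, Rational(359, 260)) = 0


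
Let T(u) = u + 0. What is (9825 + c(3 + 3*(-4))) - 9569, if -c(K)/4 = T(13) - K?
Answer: 168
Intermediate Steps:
T(u) = u
c(K) = -52 + 4*K (c(K) = -4*(13 - K) = -52 + 4*K)
(9825 + c(3 + 3*(-4))) - 9569 = (9825 + (-52 + 4*(3 + 3*(-4)))) - 9569 = (9825 + (-52 + 4*(3 - 12))) - 9569 = (9825 + (-52 + 4*(-9))) - 9569 = (9825 + (-52 - 36)) - 9569 = (9825 - 88) - 9569 = 9737 - 9569 = 168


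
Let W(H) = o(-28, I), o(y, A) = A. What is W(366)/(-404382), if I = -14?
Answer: 7/202191 ≈ 3.4621e-5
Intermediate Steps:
W(H) = -14
W(366)/(-404382) = -14/(-404382) = -14*(-1/404382) = 7/202191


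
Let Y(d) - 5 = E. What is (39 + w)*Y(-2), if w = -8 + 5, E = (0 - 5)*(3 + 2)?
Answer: -720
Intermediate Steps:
E = -25 (E = -5*5 = -25)
Y(d) = -20 (Y(d) = 5 - 25 = -20)
w = -3
(39 + w)*Y(-2) = (39 - 3)*(-20) = 36*(-20) = -720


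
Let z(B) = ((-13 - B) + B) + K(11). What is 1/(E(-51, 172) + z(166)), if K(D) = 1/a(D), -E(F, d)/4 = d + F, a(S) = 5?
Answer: -5/2484 ≈ -0.0020129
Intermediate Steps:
E(F, d) = -4*F - 4*d (E(F, d) = -4*(d + F) = -4*(F + d) = -4*F - 4*d)
K(D) = ⅕ (K(D) = 1/5 = ⅕)
z(B) = -64/5 (z(B) = ((-13 - B) + B) + ⅕ = -13 + ⅕ = -64/5)
1/(E(-51, 172) + z(166)) = 1/((-4*(-51) - 4*172) - 64/5) = 1/((204 - 688) - 64/5) = 1/(-484 - 64/5) = 1/(-2484/5) = -5/2484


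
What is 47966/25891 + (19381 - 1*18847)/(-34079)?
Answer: 1620807520/882339389 ≈ 1.8369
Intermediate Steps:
47966/25891 + (19381 - 1*18847)/(-34079) = 47966*(1/25891) + (19381 - 18847)*(-1/34079) = 47966/25891 + 534*(-1/34079) = 47966/25891 - 534/34079 = 1620807520/882339389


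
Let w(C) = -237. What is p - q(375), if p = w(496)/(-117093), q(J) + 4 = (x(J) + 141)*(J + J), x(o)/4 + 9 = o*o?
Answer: -16469276660047/39031 ≈ -4.2195e+8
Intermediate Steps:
x(o) = -36 + 4*o**2 (x(o) = -36 + 4*(o*o) = -36 + 4*o**2)
q(J) = -4 + 2*J*(105 + 4*J**2) (q(J) = -4 + ((-36 + 4*J**2) + 141)*(J + J) = -4 + (105 + 4*J**2)*(2*J) = -4 + 2*J*(105 + 4*J**2))
p = 79/39031 (p = -237/(-117093) = -237*(-1/117093) = 79/39031 ≈ 0.0020240)
p - q(375) = 79/39031 - (-4 + 8*375**3 + 210*375) = 79/39031 - (-4 + 8*52734375 + 78750) = 79/39031 - (-4 + 421875000 + 78750) = 79/39031 - 1*421953746 = 79/39031 - 421953746 = -16469276660047/39031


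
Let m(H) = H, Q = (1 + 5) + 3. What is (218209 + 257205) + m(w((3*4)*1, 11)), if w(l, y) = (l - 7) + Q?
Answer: 475428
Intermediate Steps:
Q = 9 (Q = 6 + 3 = 9)
w(l, y) = 2 + l (w(l, y) = (l - 7) + 9 = (-7 + l) + 9 = 2 + l)
(218209 + 257205) + m(w((3*4)*1, 11)) = (218209 + 257205) + (2 + (3*4)*1) = 475414 + (2 + 12*1) = 475414 + (2 + 12) = 475414 + 14 = 475428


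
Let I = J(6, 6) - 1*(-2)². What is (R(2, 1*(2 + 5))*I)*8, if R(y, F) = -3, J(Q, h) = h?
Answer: -48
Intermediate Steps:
I = 2 (I = 6 - 1*(-2)² = 6 - 1*4 = 6 - 4 = 2)
(R(2, 1*(2 + 5))*I)*8 = -3*2*8 = -6*8 = -48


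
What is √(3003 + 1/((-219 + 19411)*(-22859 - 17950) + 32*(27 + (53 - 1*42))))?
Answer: √460517743282600806130/391602556 ≈ 54.800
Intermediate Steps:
√(3003 + 1/((-219 + 19411)*(-22859 - 17950) + 32*(27 + (53 - 1*42)))) = √(3003 + 1/(19192*(-40809) + 32*(27 + (53 - 42)))) = √(3003 + 1/(-783206328 + 32*(27 + 11))) = √(3003 + 1/(-783206328 + 32*38)) = √(3003 + 1/(-783206328 + 1216)) = √(3003 + 1/(-783205112)) = √(3003 - 1/783205112) = √(2351964951335/783205112) = √460517743282600806130/391602556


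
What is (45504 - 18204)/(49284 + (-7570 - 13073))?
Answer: 9100/9547 ≈ 0.95318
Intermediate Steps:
(45504 - 18204)/(49284 + (-7570 - 13073)) = 27300/(49284 - 20643) = 27300/28641 = 27300*(1/28641) = 9100/9547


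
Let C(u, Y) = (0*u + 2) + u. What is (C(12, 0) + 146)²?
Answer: 25600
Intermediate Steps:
C(u, Y) = 2 + u (C(u, Y) = (0 + 2) + u = 2 + u)
(C(12, 0) + 146)² = ((2 + 12) + 146)² = (14 + 146)² = 160² = 25600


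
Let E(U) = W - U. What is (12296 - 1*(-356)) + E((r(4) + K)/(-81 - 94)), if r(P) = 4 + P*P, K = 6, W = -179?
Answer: 2182801/175 ≈ 12473.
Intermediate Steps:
r(P) = 4 + P**2
E(U) = -179 - U
(12296 - 1*(-356)) + E((r(4) + K)/(-81 - 94)) = (12296 - 1*(-356)) + (-179 - ((4 + 4**2) + 6)/(-81 - 94)) = (12296 + 356) + (-179 - ((4 + 16) + 6)/(-175)) = 12652 + (-179 - (20 + 6)*(-1)/175) = 12652 + (-179 - 26*(-1)/175) = 12652 + (-179 - 1*(-26/175)) = 12652 + (-179 + 26/175) = 12652 - 31299/175 = 2182801/175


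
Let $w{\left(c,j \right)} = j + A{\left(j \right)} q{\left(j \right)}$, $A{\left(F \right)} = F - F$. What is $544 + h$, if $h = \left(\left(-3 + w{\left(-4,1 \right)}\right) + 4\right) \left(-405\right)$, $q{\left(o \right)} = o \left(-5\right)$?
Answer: $-266$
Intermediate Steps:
$A{\left(F \right)} = 0$
$q{\left(o \right)} = - 5 o$
$w{\left(c,j \right)} = j$ ($w{\left(c,j \right)} = j + 0 \left(- 5 j\right) = j + 0 = j$)
$h = -810$ ($h = \left(\left(-3 + 1\right) + 4\right) \left(-405\right) = \left(-2 + 4\right) \left(-405\right) = 2 \left(-405\right) = -810$)
$544 + h = 544 - 810 = -266$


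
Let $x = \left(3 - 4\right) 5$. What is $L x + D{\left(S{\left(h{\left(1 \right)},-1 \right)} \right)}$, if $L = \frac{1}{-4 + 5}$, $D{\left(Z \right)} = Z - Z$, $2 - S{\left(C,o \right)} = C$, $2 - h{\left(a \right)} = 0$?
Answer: $-5$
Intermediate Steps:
$h{\left(a \right)} = 2$ ($h{\left(a \right)} = 2 - 0 = 2 + 0 = 2$)
$S{\left(C,o \right)} = 2 - C$
$D{\left(Z \right)} = 0$
$L = 1$ ($L = 1^{-1} = 1$)
$x = -5$ ($x = \left(-1\right) 5 = -5$)
$L x + D{\left(S{\left(h{\left(1 \right)},-1 \right)} \right)} = 1 \left(-5\right) + 0 = -5 + 0 = -5$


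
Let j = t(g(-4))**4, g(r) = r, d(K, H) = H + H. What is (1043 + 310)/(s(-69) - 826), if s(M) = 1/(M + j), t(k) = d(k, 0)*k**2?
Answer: -93357/56995 ≈ -1.6380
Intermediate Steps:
d(K, H) = 2*H
t(k) = 0 (t(k) = (2*0)*k**2 = 0*k**2 = 0)
j = 0 (j = 0**4 = 0)
s(M) = 1/M (s(M) = 1/(M + 0) = 1/M)
(1043 + 310)/(s(-69) - 826) = (1043 + 310)/(1/(-69) - 826) = 1353/(-1/69 - 826) = 1353/(-56995/69) = 1353*(-69/56995) = -93357/56995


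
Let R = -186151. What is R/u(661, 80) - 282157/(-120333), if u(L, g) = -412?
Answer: 22516356967/49577196 ≈ 454.17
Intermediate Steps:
R/u(661, 80) - 282157/(-120333) = -186151/(-412) - 282157/(-120333) = -186151*(-1/412) - 282157*(-1/120333) = 186151/412 + 282157/120333 = 22516356967/49577196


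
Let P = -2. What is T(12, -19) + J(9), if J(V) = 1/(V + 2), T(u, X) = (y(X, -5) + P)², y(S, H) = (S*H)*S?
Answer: 35917740/11 ≈ 3.2652e+6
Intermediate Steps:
y(S, H) = H*S² (y(S, H) = (H*S)*S = H*S²)
T(u, X) = (-2 - 5*X²)² (T(u, X) = (-5*X² - 2)² = (-2 - 5*X²)²)
J(V) = 1/(2 + V)
T(12, -19) + J(9) = (2 + 5*(-19)²)² + 1/(2 + 9) = (2 + 5*361)² + 1/11 = (2 + 1805)² + 1/11 = 1807² + 1/11 = 3265249 + 1/11 = 35917740/11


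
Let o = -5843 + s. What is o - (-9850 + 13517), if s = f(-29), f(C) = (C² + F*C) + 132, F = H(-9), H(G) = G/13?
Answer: -110720/13 ≈ -8516.9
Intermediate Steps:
H(G) = G/13 (H(G) = G*(1/13) = G/13)
F = -9/13 (F = (1/13)*(-9) = -9/13 ≈ -0.69231)
f(C) = 132 + C² - 9*C/13 (f(C) = (C² - 9*C/13) + 132 = 132 + C² - 9*C/13)
s = 12910/13 (s = 132 + (-29)² - 9/13*(-29) = 132 + 841 + 261/13 = 12910/13 ≈ 993.08)
o = -63049/13 (o = -5843 + 12910/13 = -63049/13 ≈ -4849.9)
o - (-9850 + 13517) = -63049/13 - (-9850 + 13517) = -63049/13 - 1*3667 = -63049/13 - 3667 = -110720/13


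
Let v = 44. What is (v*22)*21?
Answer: 20328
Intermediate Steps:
(v*22)*21 = (44*22)*21 = 968*21 = 20328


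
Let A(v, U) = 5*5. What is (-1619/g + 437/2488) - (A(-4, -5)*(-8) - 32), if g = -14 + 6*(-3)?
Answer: 2814121/9952 ≈ 282.77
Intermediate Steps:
A(v, U) = 25
g = -32 (g = -14 - 18 = -32)
(-1619/g + 437/2488) - (A(-4, -5)*(-8) - 32) = (-1619/(-32) + 437/2488) - (25*(-8) - 32) = (-1619*(-1/32) + 437*(1/2488)) - (-200 - 32) = (1619/32 + 437/2488) - 1*(-232) = 505257/9952 + 232 = 2814121/9952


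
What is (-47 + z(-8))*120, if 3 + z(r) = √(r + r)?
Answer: -6000 + 480*I ≈ -6000.0 + 480.0*I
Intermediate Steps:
z(r) = -3 + √2*√r (z(r) = -3 + √(r + r) = -3 + √(2*r) = -3 + √2*√r)
(-47 + z(-8))*120 = (-47 + (-3 + √2*√(-8)))*120 = (-47 + (-3 + √2*(2*I*√2)))*120 = (-47 + (-3 + 4*I))*120 = (-50 + 4*I)*120 = -6000 + 480*I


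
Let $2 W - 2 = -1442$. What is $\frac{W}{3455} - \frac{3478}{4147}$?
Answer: $- \frac{3000466}{2865577} \approx -1.0471$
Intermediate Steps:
$W = -720$ ($W = 1 + \frac{1}{2} \left(-1442\right) = 1 - 721 = -720$)
$\frac{W}{3455} - \frac{3478}{4147} = - \frac{720}{3455} - \frac{3478}{4147} = \left(-720\right) \frac{1}{3455} - \frac{3478}{4147} = - \frac{144}{691} - \frac{3478}{4147} = - \frac{3000466}{2865577}$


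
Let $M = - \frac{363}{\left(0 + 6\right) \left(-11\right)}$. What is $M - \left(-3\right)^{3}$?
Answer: $\frac{65}{2} \approx 32.5$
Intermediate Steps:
$M = \frac{11}{2}$ ($M = - \frac{363}{6 \left(-11\right)} = - \frac{363}{-66} = \left(-363\right) \left(- \frac{1}{66}\right) = \frac{11}{2} \approx 5.5$)
$M - \left(-3\right)^{3} = \frac{11}{2} - \left(-3\right)^{3} = \frac{11}{2} - -27 = \frac{11}{2} + 27 = \frac{65}{2}$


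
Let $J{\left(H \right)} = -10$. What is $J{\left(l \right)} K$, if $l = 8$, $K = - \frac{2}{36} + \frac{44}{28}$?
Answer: $- \frac{955}{63} \approx -15.159$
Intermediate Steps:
$K = \frac{191}{126}$ ($K = \left(-2\right) \frac{1}{36} + 44 \cdot \frac{1}{28} = - \frac{1}{18} + \frac{11}{7} = \frac{191}{126} \approx 1.5159$)
$J{\left(l \right)} K = \left(-10\right) \frac{191}{126} = - \frac{955}{63}$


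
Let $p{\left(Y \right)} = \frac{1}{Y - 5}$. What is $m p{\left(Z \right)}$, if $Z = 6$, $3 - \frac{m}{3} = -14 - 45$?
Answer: $186$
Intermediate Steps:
$m = 186$ ($m = 9 - 3 \left(-14 - 45\right) = 9 - -177 = 9 + 177 = 186$)
$p{\left(Y \right)} = \frac{1}{-5 + Y}$
$m p{\left(Z \right)} = \frac{186}{-5 + 6} = \frac{186}{1} = 186 \cdot 1 = 186$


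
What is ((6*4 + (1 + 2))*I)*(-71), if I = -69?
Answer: 132273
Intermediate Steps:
((6*4 + (1 + 2))*I)*(-71) = ((6*4 + (1 + 2))*(-69))*(-71) = ((24 + 3)*(-69))*(-71) = (27*(-69))*(-71) = -1863*(-71) = 132273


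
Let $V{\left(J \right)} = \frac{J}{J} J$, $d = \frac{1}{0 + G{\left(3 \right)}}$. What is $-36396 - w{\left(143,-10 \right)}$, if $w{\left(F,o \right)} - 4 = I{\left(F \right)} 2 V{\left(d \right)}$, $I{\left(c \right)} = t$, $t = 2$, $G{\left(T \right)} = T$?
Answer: $- \frac{109204}{3} \approx -36401.0$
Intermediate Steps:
$d = \frac{1}{3}$ ($d = \frac{1}{0 + 3} = \frac{1}{3} \approx 0.33333$)
$V{\left(J \right)} = J$ ($V{\left(J \right)} = 1 J = J$)
$I{\left(c \right)} = 2$
$w{\left(F,o \right)} = \frac{16}{3}$ ($w{\left(F,o \right)} = 4 + 2 \cdot 2 \cdot \frac{1}{3} = 4 + 4 \cdot \frac{1}{3} = 4 + \frac{4}{3} = \frac{16}{3}$)
$-36396 - w{\left(143,-10 \right)} = -36396 - \frac{16}{3} = - \frac{109204}{3}$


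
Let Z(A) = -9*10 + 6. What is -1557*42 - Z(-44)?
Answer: -65310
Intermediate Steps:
Z(A) = -84 (Z(A) = -90 + 6 = -84)
-1557*42 - Z(-44) = -1557*42 - 1*(-84) = -65394 + 84 = -65310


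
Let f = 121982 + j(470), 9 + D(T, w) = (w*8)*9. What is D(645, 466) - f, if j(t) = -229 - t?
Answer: -87740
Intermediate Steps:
D(T, w) = -9 + 72*w (D(T, w) = -9 + (w*8)*9 = -9 + (8*w)*9 = -9 + 72*w)
f = 121283 (f = 121982 + (-229 - 1*470) = 121982 + (-229 - 470) = 121982 - 699 = 121283)
D(645, 466) - f = (-9 + 72*466) - 1*121283 = (-9 + 33552) - 121283 = 33543 - 121283 = -87740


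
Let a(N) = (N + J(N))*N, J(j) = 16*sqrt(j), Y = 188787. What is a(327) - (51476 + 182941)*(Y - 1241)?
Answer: -43963863753 + 5232*sqrt(327) ≈ -4.3964e+10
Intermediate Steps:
a(N) = N*(N + 16*sqrt(N)) (a(N) = (N + 16*sqrt(N))*N = N*(N + 16*sqrt(N)))
a(327) - (51476 + 182941)*(Y - 1241) = 327*(327 + 16*sqrt(327)) - (51476 + 182941)*(188787 - 1241) = (106929 + 5232*sqrt(327)) - 234417*187546 = (106929 + 5232*sqrt(327)) - 1*43963970682 = (106929 + 5232*sqrt(327)) - 43963970682 = -43963863753 + 5232*sqrt(327)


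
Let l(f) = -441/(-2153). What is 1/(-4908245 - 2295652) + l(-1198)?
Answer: 3176916424/15509990241 ≈ 0.20483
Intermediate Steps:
l(f) = 441/2153 (l(f) = -441*(-1/2153) = 441/2153)
1/(-4908245 - 2295652) + l(-1198) = 1/(-4908245 - 2295652) + 441/2153 = 1/(-7203897) + 441/2153 = -1/7203897 + 441/2153 = 3176916424/15509990241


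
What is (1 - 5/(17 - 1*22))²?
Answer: 4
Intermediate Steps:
(1 - 5/(17 - 1*22))² = (1 - 5/(17 - 22))² = (1 - 5/(-5))² = (1 - 5*(-⅕))² = (1 + 1)² = 2² = 4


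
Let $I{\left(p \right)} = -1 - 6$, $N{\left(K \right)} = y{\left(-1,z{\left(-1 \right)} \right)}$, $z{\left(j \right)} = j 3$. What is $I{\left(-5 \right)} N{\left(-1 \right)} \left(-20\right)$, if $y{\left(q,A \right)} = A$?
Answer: $-420$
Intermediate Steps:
$z{\left(j \right)} = 3 j$
$N{\left(K \right)} = -3$ ($N{\left(K \right)} = 3 \left(-1\right) = -3$)
$I{\left(p \right)} = -7$ ($I{\left(p \right)} = -1 - 6 = -7$)
$I{\left(-5 \right)} N{\left(-1 \right)} \left(-20\right) = \left(-7\right) \left(-3\right) \left(-20\right) = 21 \left(-20\right) = -420$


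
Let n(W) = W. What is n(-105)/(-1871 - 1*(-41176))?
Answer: -3/1123 ≈ -0.0026714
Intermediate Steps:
n(-105)/(-1871 - 1*(-41176)) = -105/(-1871 - 1*(-41176)) = -105/(-1871 + 41176) = -105/39305 = -105*1/39305 = -3/1123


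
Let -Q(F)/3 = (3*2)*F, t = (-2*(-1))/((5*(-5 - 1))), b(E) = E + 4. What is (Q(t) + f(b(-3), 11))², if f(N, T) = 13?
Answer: 5041/25 ≈ 201.64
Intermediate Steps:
b(E) = 4 + E
t = -1/15 (t = 2/((5*(-6))) = 2/(-30) = 2*(-1/30) = -1/15 ≈ -0.066667)
Q(F) = -18*F (Q(F) = -3*3*2*F = -18*F)
(Q(t) + f(b(-3), 11))² = (-18*(-1/15) + 13)² = (6/5 + 13)² = (71/5)² = 5041/25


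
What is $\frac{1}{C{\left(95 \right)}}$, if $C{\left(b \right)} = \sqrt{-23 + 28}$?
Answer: $\frac{\sqrt{5}}{5} \approx 0.44721$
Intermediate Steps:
$C{\left(b \right)} = \sqrt{5}$
$\frac{1}{C{\left(95 \right)}} = \frac{1}{\sqrt{5}} = \frac{\sqrt{5}}{5}$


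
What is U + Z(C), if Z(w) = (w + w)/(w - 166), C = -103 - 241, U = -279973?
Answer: -71392771/255 ≈ -2.7997e+5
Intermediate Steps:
C = -344
Z(w) = 2*w/(-166 + w) (Z(w) = (2*w)/(-166 + w) = 2*w/(-166 + w))
U + Z(C) = -279973 + 2*(-344)/(-166 - 344) = -279973 + 2*(-344)/(-510) = -279973 + 2*(-344)*(-1/510) = -279973 + 344/255 = -71392771/255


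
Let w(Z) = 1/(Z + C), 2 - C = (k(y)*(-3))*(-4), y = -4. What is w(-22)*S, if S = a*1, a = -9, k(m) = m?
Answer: -9/28 ≈ -0.32143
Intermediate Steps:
C = 50 (C = 2 - (-4*(-3))*(-4) = 2 - 12*(-4) = 2 - 1*(-48) = 2 + 48 = 50)
S = -9 (S = -9*1 = -9)
w(Z) = 1/(50 + Z) (w(Z) = 1/(Z + 50) = 1/(50 + Z))
w(-22)*S = -9/(50 - 22) = -9/28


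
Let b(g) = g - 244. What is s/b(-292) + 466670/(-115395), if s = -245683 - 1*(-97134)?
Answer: 3378335347/12370344 ≈ 273.10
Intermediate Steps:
s = -148549 (s = -245683 + 97134 = -148549)
b(g) = -244 + g
s/b(-292) + 466670/(-115395) = -148549/(-244 - 292) + 466670/(-115395) = -148549/(-536) + 466670*(-1/115395) = -148549*(-1/536) - 93334/23079 = 148549/536 - 93334/23079 = 3378335347/12370344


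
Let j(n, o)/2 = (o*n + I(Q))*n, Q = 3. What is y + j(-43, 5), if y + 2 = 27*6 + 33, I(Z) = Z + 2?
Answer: 18253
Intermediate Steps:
I(Z) = 2 + Z
y = 193 (y = -2 + (27*6 + 33) = -2 + (162 + 33) = -2 + 195 = 193)
j(n, o) = 2*n*(5 + n*o) (j(n, o) = 2*((o*n + (2 + 3))*n) = 2*((n*o + 5)*n) = 2*((5 + n*o)*n) = 2*(n*(5 + n*o)) = 2*n*(5 + n*o))
y + j(-43, 5) = 193 + 2*(-43)*(5 - 43*5) = 193 + 2*(-43)*(5 - 215) = 193 + 2*(-43)*(-210) = 193 + 18060 = 18253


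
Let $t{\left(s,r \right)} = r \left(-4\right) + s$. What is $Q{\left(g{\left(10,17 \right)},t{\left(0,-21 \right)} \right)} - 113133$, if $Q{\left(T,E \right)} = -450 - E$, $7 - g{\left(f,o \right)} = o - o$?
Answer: $-113667$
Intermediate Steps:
$t{\left(s,r \right)} = s - 4 r$ ($t{\left(s,r \right)} = - 4 r + s = s - 4 r$)
$g{\left(f,o \right)} = 7$ ($g{\left(f,o \right)} = 7 - \left(o - o\right) = 7 - 0 = 7 + 0 = 7$)
$Q{\left(g{\left(10,17 \right)},t{\left(0,-21 \right)} \right)} - 113133 = \left(-450 - \left(0 - -84\right)\right) - 113133 = \left(-450 - \left(0 + 84\right)\right) - 113133 = \left(-450 - 84\right) - 113133 = -534 - 113133 = -113667$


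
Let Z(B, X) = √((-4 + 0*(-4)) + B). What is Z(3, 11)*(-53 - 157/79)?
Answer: -4344*I/79 ≈ -54.987*I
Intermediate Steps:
Z(B, X) = √(-4 + B) (Z(B, X) = √((-4 + 0) + B) = √(-4 + B))
Z(3, 11)*(-53 - 157/79) = √(-4 + 3)*(-53 - 157/79) = √(-1)*(-53 - 157*1/79) = I*(-53 - 157/79) = I*(-4344/79) = -4344*I/79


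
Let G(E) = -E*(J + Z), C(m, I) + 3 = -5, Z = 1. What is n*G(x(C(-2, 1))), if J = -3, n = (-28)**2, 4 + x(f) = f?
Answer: -18816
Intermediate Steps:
C(m, I) = -8 (C(m, I) = -3 - 5 = -8)
x(f) = -4 + f
n = 784
G(E) = 2*E (G(E) = -E*(-3 + 1) = -E*(-2) = -(-2)*E = 2*E)
n*G(x(C(-2, 1))) = 784*(2*(-4 - 8)) = 784*(2*(-12)) = 784*(-24) = -18816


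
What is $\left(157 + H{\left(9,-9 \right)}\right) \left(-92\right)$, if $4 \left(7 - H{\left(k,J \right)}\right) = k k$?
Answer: $-13225$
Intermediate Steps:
$H{\left(k,J \right)} = 7 - \frac{k^{2}}{4}$ ($H{\left(k,J \right)} = 7 - \frac{k k}{4} = 7 - \frac{k^{2}}{4}$)
$\left(157 + H{\left(9,-9 \right)}\right) \left(-92\right) = \left(157 + \left(7 - \frac{9^{2}}{4}\right)\right) \left(-92\right) = \left(157 + \left(7 - \frac{81}{4}\right)\right) \left(-92\right) = \left(157 - \frac{53}{4}\right) \left(-92\right) = \frac{575}{4} \left(-92\right) = -13225$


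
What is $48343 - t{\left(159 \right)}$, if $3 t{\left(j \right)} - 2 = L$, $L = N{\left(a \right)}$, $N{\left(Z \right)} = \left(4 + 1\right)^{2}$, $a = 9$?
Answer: $48334$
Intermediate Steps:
$N{\left(Z \right)} = 25$ ($N{\left(Z \right)} = 5^{2} = 25$)
$L = 25$
$t{\left(j \right)} = 9$ ($t{\left(j \right)} = \frac{2}{3} + \frac{1}{3} \cdot 25 = \frac{2}{3} + \frac{25}{3} = 9$)
$48343 - t{\left(159 \right)} = 48343 - 9 = 48334$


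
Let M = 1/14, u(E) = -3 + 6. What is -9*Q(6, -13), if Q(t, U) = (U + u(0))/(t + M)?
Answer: 252/17 ≈ 14.824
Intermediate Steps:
u(E) = 3
M = 1/14 ≈ 0.071429
Q(t, U) = (3 + U)/(1/14 + t) (Q(t, U) = (U + 3)/(t + 1/14) = (3 + U)/(1/14 + t))
-9*Q(6, -13) = -126*(3 - 13)/(1 + 14*6) = -126*(-10)/(1 + 84) = -126*(-10)/85 = -9*(-28/17) = 252/17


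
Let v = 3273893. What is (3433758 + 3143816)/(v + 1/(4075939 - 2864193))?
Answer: 7970348984204/3967126747179 ≈ 2.0091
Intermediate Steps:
(3433758 + 3143816)/(v + 1/(4075939 - 2864193)) = (3433758 + 3143816)/(3273893 + 1/(4075939 - 2864193)) = 6577574/(3273893 + 1/1211746) = 6577574/(3967126747179/1211746) = 6577574*(1211746/3967126747179) = 7970348984204/3967126747179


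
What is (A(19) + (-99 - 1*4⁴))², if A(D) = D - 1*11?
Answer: 120409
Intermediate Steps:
A(D) = -11 + D (A(D) = D - 11 = -11 + D)
(A(19) + (-99 - 1*4⁴))² = ((-11 + 19) + (-99 - 1*4⁴))² = (8 + (-99 - 1*256))² = (8 + (-99 - 256))² = (8 - 355)² = (-347)² = 120409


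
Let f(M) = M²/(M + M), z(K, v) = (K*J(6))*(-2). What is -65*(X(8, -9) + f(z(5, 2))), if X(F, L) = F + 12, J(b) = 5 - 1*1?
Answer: 0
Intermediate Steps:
J(b) = 4 (J(b) = 5 - 1 = 4)
X(F, L) = 12 + F
z(K, v) = -8*K (z(K, v) = (K*4)*(-2) = (4*K)*(-2) = -8*K)
f(M) = M/2 (f(M) = M²/((2*M)) = (1/(2*M))*M² = M/2)
-65*(X(8, -9) + f(z(5, 2))) = -65*((12 + 8) + (-8*5)/2) = -65*(20 + (½)*(-40)) = -65*(20 - 20) = -65*0 = 0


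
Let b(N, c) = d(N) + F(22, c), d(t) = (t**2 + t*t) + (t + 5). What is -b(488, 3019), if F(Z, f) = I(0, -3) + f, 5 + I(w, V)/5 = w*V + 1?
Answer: -479780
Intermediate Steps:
d(t) = 5 + t + 2*t**2 (d(t) = (t**2 + t**2) + (5 + t) = 2*t**2 + (5 + t) = 5 + t + 2*t**2)
I(w, V) = -20 + 5*V*w (I(w, V) = -25 + 5*(w*V + 1) = -25 + 5*(V*w + 1) = -25 + 5*(1 + V*w) = -25 + (5 + 5*V*w) = -20 + 5*V*w)
F(Z, f) = -20 + f (F(Z, f) = (-20 + 5*(-3)*0) + f = (-20 + 0) + f = -20 + f)
b(N, c) = -15 + N + c + 2*N**2 (b(N, c) = (5 + N + 2*N**2) + (-20 + c) = -15 + N + c + 2*N**2)
-b(488, 3019) = -(-15 + 488 + 3019 + 2*488**2) = -(-15 + 488 + 3019 + 2*238144) = -(-15 + 488 + 3019 + 476288) = -1*479780 = -479780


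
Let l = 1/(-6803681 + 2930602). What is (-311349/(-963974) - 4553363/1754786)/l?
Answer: 338275835856729218/38444729081 ≈ 8.7990e+6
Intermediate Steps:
l = -1/3873079 (l = 1/(-3873079) = -1/3873079 ≈ -2.5819e-7)
(-311349/(-963974) - 4553363/1754786)/l = (-311349/(-963974) - 4553363/1754786)/(-1/3873079) = (-311349*(-1/963974) - 4553363*1/1754786)*(-3873079) = (311349/963974 - 4553363/1754786)*(-3873079) = -87340288142/38444729081*(-3873079) = 338275835856729218/38444729081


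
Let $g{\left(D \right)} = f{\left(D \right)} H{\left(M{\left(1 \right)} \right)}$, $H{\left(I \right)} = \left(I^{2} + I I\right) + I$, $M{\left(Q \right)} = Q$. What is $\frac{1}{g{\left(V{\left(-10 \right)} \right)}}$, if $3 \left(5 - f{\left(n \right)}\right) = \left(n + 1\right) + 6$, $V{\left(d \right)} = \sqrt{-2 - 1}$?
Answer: $\frac{8}{67} + \frac{i \sqrt{3}}{67} \approx 0.1194 + 0.025852 i$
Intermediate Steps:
$V{\left(d \right)} = i \sqrt{3}$ ($V{\left(d \right)} = \sqrt{-3} = i \sqrt{3}$)
$H{\left(I \right)} = I + 2 I^{2}$ ($H{\left(I \right)} = \left(I^{2} + I^{2}\right) + I = 2 I^{2} + I = I + 2 I^{2}$)
$f{\left(n \right)} = \frac{8}{3} - \frac{n}{3}$ ($f{\left(n \right)} = 5 - \frac{\left(n + 1\right) + 6}{3} = 5 - \frac{\left(1 + n\right) + 6}{3} = 5 - \frac{7 + n}{3} = 5 - \left(\frac{7}{3} + \frac{n}{3}\right) = \frac{8}{3} - \frac{n}{3}$)
$g{\left(D \right)} = 8 - D$ ($g{\left(D \right)} = \left(\frac{8}{3} - \frac{D}{3}\right) 1 \left(1 + 2 \cdot 1\right) = \left(\frac{8}{3} - \frac{D}{3}\right) 1 \left(1 + 2\right) = \left(\frac{8}{3} - \frac{D}{3}\right) 1 \cdot 3 = \left(\frac{8}{3} - \frac{D}{3}\right) 3 = 8 - D$)
$\frac{1}{g{\left(V{\left(-10 \right)} \right)}} = \frac{1}{8 - i \sqrt{3}}$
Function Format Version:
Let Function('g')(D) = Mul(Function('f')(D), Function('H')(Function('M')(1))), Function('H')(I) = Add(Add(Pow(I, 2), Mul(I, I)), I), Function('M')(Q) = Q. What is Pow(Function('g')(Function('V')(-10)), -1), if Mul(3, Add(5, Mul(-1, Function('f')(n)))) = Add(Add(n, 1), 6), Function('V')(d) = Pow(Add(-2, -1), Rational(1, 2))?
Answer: Add(Rational(8, 67), Mul(Rational(1, 67), I, Pow(3, Rational(1, 2)))) ≈ Add(0.11940, Mul(0.025852, I))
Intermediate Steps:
Function('V')(d) = Mul(I, Pow(3, Rational(1, 2))) (Function('V')(d) = Pow(-3, Rational(1, 2)) = Mul(I, Pow(3, Rational(1, 2))))
Function('H')(I) = Add(I, Mul(2, Pow(I, 2))) (Function('H')(I) = Add(Add(Pow(I, 2), Pow(I, 2)), I) = Add(Mul(2, Pow(I, 2)), I) = Add(I, Mul(2, Pow(I, 2))))
Function('f')(n) = Add(Rational(8, 3), Mul(Rational(-1, 3), n)) (Function('f')(n) = Add(5, Mul(Rational(-1, 3), Add(Add(n, 1), 6))) = Add(5, Mul(Rational(-1, 3), Add(Add(1, n), 6))) = Add(5, Mul(Rational(-1, 3), Add(7, n))) = Add(5, Add(Rational(-7, 3), Mul(Rational(-1, 3), n))) = Add(Rational(8, 3), Mul(Rational(-1, 3), n)))
Function('g')(D) = Add(8, Mul(-1, D)) (Function('g')(D) = Mul(Add(Rational(8, 3), Mul(Rational(-1, 3), D)), Mul(1, Add(1, Mul(2, 1)))) = Mul(Add(Rational(8, 3), Mul(Rational(-1, 3), D)), Mul(1, Add(1, 2))) = Mul(Add(Rational(8, 3), Mul(Rational(-1, 3), D)), Mul(1, 3)) = Mul(Add(Rational(8, 3), Mul(Rational(-1, 3), D)), 3) = Add(8, Mul(-1, D)))
Pow(Function('g')(Function('V')(-10)), -1) = Pow(Add(8, Mul(-1, Mul(I, Pow(3, Rational(1, 2))))), -1) = Pow(Add(8, Mul(-1, I, Pow(3, Rational(1, 2)))), -1)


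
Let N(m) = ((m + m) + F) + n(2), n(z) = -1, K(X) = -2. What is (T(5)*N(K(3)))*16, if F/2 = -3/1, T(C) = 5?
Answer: -880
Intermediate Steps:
F = -6 (F = 2*(-3/1) = 2*(-3*1) = 2*(-3) = -6)
N(m) = -7 + 2*m (N(m) = ((m + m) - 6) - 1 = (2*m - 6) - 1 = (-6 + 2*m) - 1 = -7 + 2*m)
(T(5)*N(K(3)))*16 = (5*(-7 + 2*(-2)))*16 = (5*(-7 - 4))*16 = (5*(-11))*16 = -55*16 = -880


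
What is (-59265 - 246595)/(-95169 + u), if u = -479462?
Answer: 305860/574631 ≈ 0.53227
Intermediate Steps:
(-59265 - 246595)/(-95169 + u) = (-59265 - 246595)/(-95169 - 479462) = -305860/(-574631) = -305860*(-1/574631) = 305860/574631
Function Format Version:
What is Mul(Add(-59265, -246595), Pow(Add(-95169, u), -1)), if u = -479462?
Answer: Rational(305860, 574631) ≈ 0.53227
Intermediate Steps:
Mul(Add(-59265, -246595), Pow(Add(-95169, u), -1)) = Mul(Add(-59265, -246595), Pow(Add(-95169, -479462), -1)) = Mul(-305860, Pow(-574631, -1)) = Mul(-305860, Rational(-1, 574631)) = Rational(305860, 574631)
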